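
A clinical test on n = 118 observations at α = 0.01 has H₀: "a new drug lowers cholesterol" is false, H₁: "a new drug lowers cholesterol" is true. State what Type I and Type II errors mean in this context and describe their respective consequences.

Type I (false positive): concluding that a new drug lowers cholesterol when it is not — approving an ineffective drug — patients take a useless medication and may skip effective alternatives. Type II (false negative): failing to conclude that a new drug lowers cholesterol when it is — shelving an effective drug — patients miss out on a treatment that would have helped. Which is costlier depends on domain priorities and is a judgement call rather than a statistical fact.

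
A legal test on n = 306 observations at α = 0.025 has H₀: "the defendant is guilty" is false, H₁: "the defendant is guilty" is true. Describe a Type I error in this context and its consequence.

Type I error: rejecting H₀ when it is true — concluding that the defendant is guilty when in fact it is not. Consequence: convicting an innocent person.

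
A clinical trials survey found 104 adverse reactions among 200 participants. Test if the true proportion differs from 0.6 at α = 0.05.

p̂ = 0.52, p₀ = 0.6. z = (p̂ - p₀)/√(p₀(1-p₀)/n) = -2.309. Critical: ±1.96. Reject H₀.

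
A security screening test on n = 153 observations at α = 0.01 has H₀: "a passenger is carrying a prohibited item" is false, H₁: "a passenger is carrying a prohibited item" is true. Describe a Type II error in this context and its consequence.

Type II error: failing to reject H₀ when it is false — concluding that a passenger is carrying a prohibited item is not supported when in fact it is. Consequence: letting a prohibited item through — security breach.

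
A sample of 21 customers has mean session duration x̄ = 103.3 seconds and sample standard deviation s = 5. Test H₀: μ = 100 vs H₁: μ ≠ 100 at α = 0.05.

t = (x̄ - μ₀)/(s/√n) = (103.3 - 100)/(5/√21) = 3.024. df = 20, critical t = ±2.086. Reject H₀.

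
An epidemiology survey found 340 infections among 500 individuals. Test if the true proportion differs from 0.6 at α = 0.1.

p̂ = 0.68, p₀ = 0.6. z = (p̂ - p₀)/√(p₀(1-p₀)/n) = 3.651. Critical: ±1.645. Reject H₀.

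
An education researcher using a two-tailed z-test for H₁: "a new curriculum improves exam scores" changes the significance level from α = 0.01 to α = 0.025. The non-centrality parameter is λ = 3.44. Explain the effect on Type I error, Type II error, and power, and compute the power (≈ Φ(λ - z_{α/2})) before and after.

Increasing α from 0.01 to 0.025:
• Type I error rate increases (α is the Type I rate by definition).
• Critical value moves from z_{α/2} = 2.576 to 2.241, so power = Φ(λ - z_{α/2}) goes from Φ(3.44 - 2.576) = 0.806 to Φ(3.44 - 2.241) = 0.885.
• Type II error rate β = 1 - power therefore decreases (0.194 → 0.115).
Appropriate when false negatives are costly — here, keeping the old curriculum when the new one would have helped students.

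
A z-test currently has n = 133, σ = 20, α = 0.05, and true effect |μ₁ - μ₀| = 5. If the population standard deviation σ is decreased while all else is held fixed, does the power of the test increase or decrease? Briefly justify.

Power increases: a smaller σ shrinks the standard error σ/√n, moving the sampling distribution under H₁ further from the critical value.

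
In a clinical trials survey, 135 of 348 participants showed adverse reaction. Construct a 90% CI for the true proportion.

p̂ = 0.388. CI = p̂ ± z*√(p̂(1-p̂)/n) = (0.345, 0.431)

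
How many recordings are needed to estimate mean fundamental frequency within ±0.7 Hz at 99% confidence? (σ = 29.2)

n = (z*σ/E)² = (2.576×29.2/0.7)² = 11546.8 → n = 11547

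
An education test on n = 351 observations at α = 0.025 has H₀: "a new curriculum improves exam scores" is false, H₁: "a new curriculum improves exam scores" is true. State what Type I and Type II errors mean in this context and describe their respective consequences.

Type I (false positive): concluding that a new curriculum improves exam scores when it is not — adopting a curriculum that gives no real benefit — disruption for nothing. Type II (false negative): failing to conclude that a new curriculum improves exam scores when it is — keeping the old curriculum when the new one would have helped students. Which is costlier depends on domain priorities and is a judgement call rather than a statistical fact.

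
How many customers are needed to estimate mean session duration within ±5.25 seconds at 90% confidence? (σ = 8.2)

n = (z*σ/E)² = (1.645×8.2/5.25)² = 6.6 → n = 7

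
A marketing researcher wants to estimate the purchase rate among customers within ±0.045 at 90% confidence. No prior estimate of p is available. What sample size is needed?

Conservative approach: use p = 0.5 (maximizes p(1-p) = 0.25). n = z²(0.25)/E² = 1.645²×0.25/0.045² = 334.1 → n = 335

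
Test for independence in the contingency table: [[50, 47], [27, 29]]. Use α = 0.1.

χ² = 0.158. df = 1, critical = 2.706. Fail to reject H₀. No evidence of dependence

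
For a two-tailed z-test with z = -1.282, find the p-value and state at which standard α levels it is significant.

p = 2·P(Z > |-1.282|) = 2·(1 - Φ(1.282)) ≈ 0.1998. Not significant at any standard level.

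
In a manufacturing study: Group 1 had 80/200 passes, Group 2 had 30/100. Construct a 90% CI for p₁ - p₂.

p̂₁ = 0.4, p̂₂ = 0.3. Difference = 0.1. CI = (0.006, 0.194)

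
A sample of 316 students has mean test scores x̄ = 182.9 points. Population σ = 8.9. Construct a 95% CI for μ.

CI = x̄ ± z*(σ/√n) = 182.9 ± 1.96(8.9/√316) = 182.9 ± 0.98 = (181.92, 183.88)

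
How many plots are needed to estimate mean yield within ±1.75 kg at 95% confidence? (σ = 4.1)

n = (z*σ/E)² = (1.96×4.1/1.75)² = 21.1 → n = 22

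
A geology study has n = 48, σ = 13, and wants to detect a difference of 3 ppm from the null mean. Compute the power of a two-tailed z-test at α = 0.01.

SE = σ/√n = 13/√48 = 1.876. Non-centrality λ = d/SE = 3/1.876 = 1.599. Power ≈ Φ(λ - z_{α/2}) = Φ(1.599 - 2.576) = Φ(-0.977) = 0.164.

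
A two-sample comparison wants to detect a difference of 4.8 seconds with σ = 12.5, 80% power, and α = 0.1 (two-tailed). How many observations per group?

n per group = 2(z_α/2 + z_β)²σ²/d² = 2×(1.645 + 0.84)²×12.5²/4.8² = 83.8 → n = 84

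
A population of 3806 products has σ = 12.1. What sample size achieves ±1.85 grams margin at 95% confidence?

Without FPC: n₀ = (1.96×12.1/1.85)² = 164.339. With FPC: n = n₀N/(n₀+N-1) = 157.6 → n = 158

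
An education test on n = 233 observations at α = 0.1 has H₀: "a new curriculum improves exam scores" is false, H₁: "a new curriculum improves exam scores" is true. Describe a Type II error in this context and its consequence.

Type II error: failing to reject H₀ when it is false — concluding that a new curriculum improves exam scores is not supported when in fact it is. Consequence: keeping the old curriculum when the new one would have helped students.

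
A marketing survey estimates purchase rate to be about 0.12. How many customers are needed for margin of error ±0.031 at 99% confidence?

n = z²p(1-p)/E² = 2.576²×0.12×0.88/0.031² = 729.2 → n = 730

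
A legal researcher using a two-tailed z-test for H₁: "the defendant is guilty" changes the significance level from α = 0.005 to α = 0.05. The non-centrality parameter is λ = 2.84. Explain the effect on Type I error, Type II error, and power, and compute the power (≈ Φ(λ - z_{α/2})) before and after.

Increasing α from 0.005 to 0.05:
• Type I error rate increases (α is the Type I rate by definition).
• Critical value moves from z_{α/2} = 2.807 to 1.96, so power = Φ(λ - z_{α/2}) goes from Φ(2.84 - 2.807) = 0.513 to Φ(2.84 - 1.96) = 0.811.
• Type II error rate β = 1 - power therefore decreases (0.487 → 0.189).
Appropriate when false negatives are costly — here, acquitting a guilty person.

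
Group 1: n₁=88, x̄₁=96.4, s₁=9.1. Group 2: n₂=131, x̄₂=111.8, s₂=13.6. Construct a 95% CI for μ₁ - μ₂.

Difference = -15.4. SE = √(9.1²/88 + 13.6²/131) = 1.534. CI = (-18.41, -12.39)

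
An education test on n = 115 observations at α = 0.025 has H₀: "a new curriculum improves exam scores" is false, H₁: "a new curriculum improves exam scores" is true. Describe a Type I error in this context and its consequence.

Type I error: rejecting H₀ when it is true — concluding that a new curriculum improves exam scores when in fact it is not. Consequence: adopting a curriculum that gives no real benefit — disruption for nothing.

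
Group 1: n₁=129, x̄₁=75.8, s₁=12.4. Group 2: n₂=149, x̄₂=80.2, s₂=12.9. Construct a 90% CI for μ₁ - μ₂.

Difference = -4.4. SE = √(12.4²/129 + 12.9²/149) = 1.519. CI = (-6.9, -1.9)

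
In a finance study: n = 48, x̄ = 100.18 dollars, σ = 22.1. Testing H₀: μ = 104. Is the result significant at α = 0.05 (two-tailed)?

z = (100.18 - 104)/(22.1/√48) = -1.198. Since |z| ≤ 1.96, not significant at α = 0.05.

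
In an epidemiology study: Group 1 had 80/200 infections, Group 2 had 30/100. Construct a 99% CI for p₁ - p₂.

p̂₁ = 0.4, p̂₂ = 0.3. Difference = 0.1. CI = (-0.048, 0.248)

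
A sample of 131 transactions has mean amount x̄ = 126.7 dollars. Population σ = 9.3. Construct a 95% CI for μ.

CI = x̄ ± z*(σ/√n) = 126.7 ± 1.96(9.3/√131) = 126.7 ± 1.59 = (125.11, 128.29)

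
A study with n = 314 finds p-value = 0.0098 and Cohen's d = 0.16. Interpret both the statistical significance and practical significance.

Statistically significant (p = 0.0098 < 0.05). Cohen's d = 0.16 indicates a very small effect size. Both statistical and practical significance should be considered.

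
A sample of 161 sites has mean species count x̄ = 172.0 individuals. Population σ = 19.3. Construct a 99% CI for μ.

CI = x̄ ± z*(σ/√n) = 172.0 ± 2.576(19.3/√161) = 172.0 ± 3.92 = (168.08, 175.92)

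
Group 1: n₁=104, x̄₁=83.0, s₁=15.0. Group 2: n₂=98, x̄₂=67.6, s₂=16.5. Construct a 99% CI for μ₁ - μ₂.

Difference = 15.4. SE = √(15.0²/104 + 16.5²/98) = 2.223. CI = (9.67, 21.13)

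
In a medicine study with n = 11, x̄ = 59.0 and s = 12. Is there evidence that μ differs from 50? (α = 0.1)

t = (x̄ - μ₀)/(s/√n) = (59.0 - 50)/(12/√11) = 2.487. df = 10, critical t = ±1.812. Reject H₀.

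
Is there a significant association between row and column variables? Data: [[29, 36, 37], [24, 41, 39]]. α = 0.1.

χ² = 0.83. df = 2, critical = 4.605. Fail to reject H₀. No evidence of dependence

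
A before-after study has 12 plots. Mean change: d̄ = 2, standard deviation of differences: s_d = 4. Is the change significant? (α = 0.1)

t = d̄/(s_d/√n) = 2/(4/√12) = 1.732. df = 11, critical t = ±1.796. Fail to reject H₀.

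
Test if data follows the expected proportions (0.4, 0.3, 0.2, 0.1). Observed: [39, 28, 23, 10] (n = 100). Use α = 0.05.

Expected: [40.0, 30.0, 20.0, 10.0]. χ² = 0.608. df = 3, critical = 7.815. Fail to reject H₀.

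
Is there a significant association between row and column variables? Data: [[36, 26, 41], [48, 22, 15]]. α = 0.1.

χ² = 12.51. df = 2, critical = 4.605. Reject H₀. Variables are dependent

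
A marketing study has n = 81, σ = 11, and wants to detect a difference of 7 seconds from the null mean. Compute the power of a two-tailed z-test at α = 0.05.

SE = σ/√n = 11/√81 = 1.222. Non-centrality λ = d/SE = 7/1.222 = 5.727. Power ≈ Φ(λ - z_{α/2}) = Φ(5.727 - 1.96) = Φ(3.767) = 1.0.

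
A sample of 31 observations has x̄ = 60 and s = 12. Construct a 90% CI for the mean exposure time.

CI = x̄ ± t*(s/√n) = 60 ± 1.697(12/√31) = (56.34, 63.66)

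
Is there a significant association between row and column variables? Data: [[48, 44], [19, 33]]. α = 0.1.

χ² = 3.264. df = 1, critical = 2.706. Reject H₀. Variables are dependent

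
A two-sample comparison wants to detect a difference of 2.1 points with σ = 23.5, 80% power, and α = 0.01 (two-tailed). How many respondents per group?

n per group = 2(z_α/2 + z_β)²σ²/d² = 2×(2.576 + 0.84)²×23.5²/2.1² = 2922.6 → n = 2923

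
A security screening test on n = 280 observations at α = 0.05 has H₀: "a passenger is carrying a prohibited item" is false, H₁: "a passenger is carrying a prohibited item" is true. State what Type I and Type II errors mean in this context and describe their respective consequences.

Type I (false positive): concluding that a passenger is carrying a prohibited item when it is not — detaining an innocent passenger — delay and inconvenience. Type II (false negative): failing to conclude that a passenger is carrying a prohibited item when it is — letting a prohibited item through — security breach. Which is costlier depends on domain priorities and is a judgement call rather than a statistical fact.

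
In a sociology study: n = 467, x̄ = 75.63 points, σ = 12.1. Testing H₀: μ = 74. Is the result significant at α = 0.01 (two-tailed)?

z = (75.63 - 74)/(12.1/√467) = 2.911. Since |z| > 2.576, significant at α = 0.01.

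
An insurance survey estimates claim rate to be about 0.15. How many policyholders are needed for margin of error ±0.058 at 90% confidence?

n = z²p(1-p)/E² = 1.645²×0.15×0.85/0.058² = 102.6 → n = 103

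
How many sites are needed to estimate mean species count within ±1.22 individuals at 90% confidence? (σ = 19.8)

n = (z*σ/E)² = (1.645×19.8/1.22)² = 712.8 → n = 713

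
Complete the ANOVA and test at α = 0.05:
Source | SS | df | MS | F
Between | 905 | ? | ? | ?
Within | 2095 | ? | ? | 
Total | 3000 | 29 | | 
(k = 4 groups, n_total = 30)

df_between = 3, df_within = 26. MS_between = 301.67, MS_within = 80.58. F = 3.744, F_crit ≈ 2.975. Reject H₀.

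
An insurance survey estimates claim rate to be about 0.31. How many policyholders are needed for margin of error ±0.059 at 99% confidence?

n = z²p(1-p)/E² = 2.576²×0.31×0.69/0.059² = 407.8 → n = 408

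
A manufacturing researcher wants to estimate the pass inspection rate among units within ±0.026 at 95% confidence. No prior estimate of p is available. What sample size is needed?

Conservative approach: use p = 0.5 (maximizes p(1-p) = 0.25). n = z²(0.25)/E² = 1.96²×0.25/0.026² = 1420.7 → n = 1421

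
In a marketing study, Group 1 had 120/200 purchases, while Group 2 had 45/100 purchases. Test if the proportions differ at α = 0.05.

p̂₁ = 0.6, p̂₂ = 0.45, pooled p̂ = 0.55. z = 2.462. Critical: ±1.96. Reject H₀.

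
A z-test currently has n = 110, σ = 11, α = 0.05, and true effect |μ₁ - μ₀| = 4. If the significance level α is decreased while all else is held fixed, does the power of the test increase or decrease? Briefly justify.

Power decreases: a smaller α raises the critical value, so less of the H₁ sampling distribution falls in the rejection region.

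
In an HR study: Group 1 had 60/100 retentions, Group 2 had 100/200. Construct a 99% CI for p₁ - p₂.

p̂₁ = 0.6, p̂₂ = 0.5. Difference = 0.1. CI = (-0.056, 0.256)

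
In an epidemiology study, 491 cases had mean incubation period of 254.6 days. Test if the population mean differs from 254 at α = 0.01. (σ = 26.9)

z = (x̄ - μ₀)/(σ/√n) = (254.6 - 254)/(26.9/√491) = 0.494. Critical value: ±2.576. Since |0.494| ≤ 2.576, Fail to reject H₀.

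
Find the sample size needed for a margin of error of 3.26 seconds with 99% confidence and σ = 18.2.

n = (z*σ/E)² = (2.576×18.2/3.26)² = 206.8 → n = 207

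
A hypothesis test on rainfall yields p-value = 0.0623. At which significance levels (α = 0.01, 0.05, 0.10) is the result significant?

p = 0.0623. Significant at: α = 0.1.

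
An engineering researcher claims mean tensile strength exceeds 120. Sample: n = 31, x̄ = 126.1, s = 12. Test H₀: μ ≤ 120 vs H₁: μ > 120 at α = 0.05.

t = (126.1 - 120)/(12/√31) = 2.83, df = 30. Critical t = 1.697. Reject H₀.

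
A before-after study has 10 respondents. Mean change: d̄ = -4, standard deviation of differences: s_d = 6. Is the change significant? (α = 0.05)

t = d̄/(s_d/√n) = -4/(6/√10) = -2.108. df = 9, critical t = ±2.262. Fail to reject H₀.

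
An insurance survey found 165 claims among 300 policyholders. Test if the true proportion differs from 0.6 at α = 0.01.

p̂ = 0.55, p₀ = 0.6. z = (p̂ - p₀)/√(p₀(1-p₀)/n) = -1.768. Critical: ±2.576. Fail to reject H₀.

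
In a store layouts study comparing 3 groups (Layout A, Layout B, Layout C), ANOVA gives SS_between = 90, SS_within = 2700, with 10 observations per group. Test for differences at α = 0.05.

df_between = 2, df_within = 27. F = MS_between/MS_within = 45.0/100.0 = 0.45. F_crit ≈ 3.354. Fail to reject H₀.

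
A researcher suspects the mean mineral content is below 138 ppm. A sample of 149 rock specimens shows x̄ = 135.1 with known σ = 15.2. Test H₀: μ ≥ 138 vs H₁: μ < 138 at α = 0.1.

z = -2.329. Critical value: -1.28. Reject H₀.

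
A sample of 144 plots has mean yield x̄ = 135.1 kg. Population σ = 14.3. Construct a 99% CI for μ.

CI = x̄ ± z*(σ/√n) = 135.1 ± 2.576(14.3/√144) = 135.1 ± 3.07 = (132.03, 138.17)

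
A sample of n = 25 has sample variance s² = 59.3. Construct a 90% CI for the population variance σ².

df = 24. χ²_{0.05} = 36.415, χ²_{0.95} = 13.848. CI for σ² = ((n-1)s²/χ²_{α/2}, (n-1)s²/χ²_{1-α/2}) = (24·59.3/36.415, 24·59.3/13.848) = (39.08, 102.77)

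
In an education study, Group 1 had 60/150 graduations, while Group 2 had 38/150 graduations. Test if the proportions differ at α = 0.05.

p̂₁ = 0.4, p̂₂ = 0.253, pooled p̂ = 0.327. z = 2.708. Critical: ±1.96. Reject H₀.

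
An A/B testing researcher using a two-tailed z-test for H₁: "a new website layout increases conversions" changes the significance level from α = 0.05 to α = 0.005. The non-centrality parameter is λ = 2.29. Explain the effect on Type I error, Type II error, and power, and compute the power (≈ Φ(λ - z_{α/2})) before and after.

Decreasing α from 0.05 to 0.005:
• Type I error rate decreases (α is the Type I rate by definition).
• Critical value moves from z_{α/2} = 1.96 to 2.807, so power = Φ(λ - z_{α/2}) goes from Φ(2.29 - 1.96) = 0.629 to Φ(2.29 - 2.807) = 0.303.
• Type II error rate β = 1 - power therefore increases (0.371 → 0.697).
Appropriate when false positives are costly — here, rolling out a layout that doesn't actually help — wasted engineering effort.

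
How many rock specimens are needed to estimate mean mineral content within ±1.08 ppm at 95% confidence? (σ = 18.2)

n = (z*σ/E)² = (1.96×18.2/1.08)² = 1091.0 → n = 1091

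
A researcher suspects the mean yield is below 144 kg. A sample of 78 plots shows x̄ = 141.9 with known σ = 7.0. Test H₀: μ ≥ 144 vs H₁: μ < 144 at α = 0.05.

z = -2.65. Critical value: -1.645. Reject H₀.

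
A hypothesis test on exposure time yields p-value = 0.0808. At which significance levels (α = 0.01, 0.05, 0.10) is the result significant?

p = 0.0808. Significant at: α = 0.1.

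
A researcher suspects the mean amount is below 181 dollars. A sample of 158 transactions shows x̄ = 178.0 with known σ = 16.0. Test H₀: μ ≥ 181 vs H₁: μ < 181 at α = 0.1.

z = -2.357. Critical value: -1.28. Reject H₀.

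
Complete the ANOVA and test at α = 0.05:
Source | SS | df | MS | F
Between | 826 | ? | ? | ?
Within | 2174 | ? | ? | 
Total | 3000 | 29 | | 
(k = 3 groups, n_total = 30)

df_between = 2, df_within = 27. MS_between = 413.0, MS_within = 80.52. F = 5.129, F_crit ≈ 3.354. Reject H₀.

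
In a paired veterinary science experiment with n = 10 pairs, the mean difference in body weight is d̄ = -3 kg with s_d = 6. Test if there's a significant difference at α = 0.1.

t = d̄/(s_d/√n) = -3/(6/√10) = -1.581. df = 9, critical t = ±1.833. Fail to reject H₀.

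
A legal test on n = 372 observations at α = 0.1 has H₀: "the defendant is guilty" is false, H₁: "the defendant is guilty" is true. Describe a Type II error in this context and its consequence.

Type II error: failing to reject H₀ when it is false — concluding that the defendant is guilty is not supported when in fact it is. Consequence: acquitting a guilty person.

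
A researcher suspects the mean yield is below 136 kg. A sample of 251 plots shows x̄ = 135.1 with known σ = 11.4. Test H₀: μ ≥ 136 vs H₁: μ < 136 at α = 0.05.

z = -1.251. Critical value: -1.645. Fail to reject H₀.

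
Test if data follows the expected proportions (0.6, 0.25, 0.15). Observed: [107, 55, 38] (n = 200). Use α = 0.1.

Expected: [120.0, 50.0, 30.0]. χ² = 4.042. df = 2, critical = 4.605. Fail to reject H₀.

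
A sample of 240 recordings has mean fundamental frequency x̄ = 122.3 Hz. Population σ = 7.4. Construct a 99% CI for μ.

CI = x̄ ± z*(σ/√n) = 122.3 ± 2.576(7.4/√240) = 122.3 ± 1.23 = (121.07, 123.53)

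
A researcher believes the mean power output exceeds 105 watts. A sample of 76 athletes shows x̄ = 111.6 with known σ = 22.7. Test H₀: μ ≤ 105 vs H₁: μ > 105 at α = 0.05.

z = 2.535. Critical value: 1.645. Reject H₀.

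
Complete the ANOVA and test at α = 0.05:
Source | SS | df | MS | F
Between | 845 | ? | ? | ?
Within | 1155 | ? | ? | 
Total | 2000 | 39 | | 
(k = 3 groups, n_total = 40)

df_between = 2, df_within = 37. MS_between = 422.5, MS_within = 31.22. F = 13.535, F_crit ≈ 3.252. Reject H₀.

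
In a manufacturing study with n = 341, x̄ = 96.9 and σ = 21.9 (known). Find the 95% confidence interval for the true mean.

CI = x̄ ± z*(σ/√n) = 96.9 ± 1.96(21.9/√341) = 96.9 ± 2.32 = (94.58, 99.22)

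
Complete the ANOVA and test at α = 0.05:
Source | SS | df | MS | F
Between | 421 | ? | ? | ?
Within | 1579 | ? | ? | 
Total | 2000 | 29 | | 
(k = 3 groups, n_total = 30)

df_between = 2, df_within = 27. MS_between = 210.5, MS_within = 58.48. F = 3.599, F_crit ≈ 3.354. Reject H₀.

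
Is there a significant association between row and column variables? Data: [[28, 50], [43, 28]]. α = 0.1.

χ² = 9.065. df = 1, critical = 2.706. Reject H₀. Variables are dependent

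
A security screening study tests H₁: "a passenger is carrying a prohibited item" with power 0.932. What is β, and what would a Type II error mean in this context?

β = 1 - power = 1 - 0.932 = 0.068. A Type II error is failing to reject H₀ when H₀ is false (false negative) — here, failing to conclude that a passenger is carrying a prohibited item when in fact it is true. Consequence: letting a prohibited item through — security breach.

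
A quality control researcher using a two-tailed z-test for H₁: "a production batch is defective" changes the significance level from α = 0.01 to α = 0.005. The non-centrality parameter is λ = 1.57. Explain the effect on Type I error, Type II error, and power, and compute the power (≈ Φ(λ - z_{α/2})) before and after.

Decreasing α from 0.01 to 0.005:
• Type I error rate decreases (α is the Type I rate by definition).
• Critical value moves from z_{α/2} = 2.576 to 2.807, so power = Φ(λ - z_{α/2}) goes from Φ(1.57 - 2.576) = 0.157 to Φ(1.57 - 2.807) = 0.108.
• Type II error rate β = 1 - power therefore increases (0.843 → 0.892).
Appropriate when false positives are costly — here, scrapping a good batch — wasted material and cost for no reason.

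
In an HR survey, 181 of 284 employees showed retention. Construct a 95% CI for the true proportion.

p̂ = 0.637. CI = p̂ ± z*√(p̂(1-p̂)/n) = (0.581, 0.693)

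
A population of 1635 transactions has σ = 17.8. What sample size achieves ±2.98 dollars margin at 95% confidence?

Without FPC: n₀ = (1.96×17.8/2.98)² = 137.063. With FPC: n = n₀N/(n₀+N-1) = 126.5 → n = 127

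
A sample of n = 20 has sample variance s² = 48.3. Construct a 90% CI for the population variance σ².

df = 19. χ²_{0.05} = 30.144, χ²_{0.95} = 10.117. CI for σ² = ((n-1)s²/χ²_{α/2}, (n-1)s²/χ²_{1-α/2}) = (19·48.3/30.144, 19·48.3/10.117) = (30.44, 90.71)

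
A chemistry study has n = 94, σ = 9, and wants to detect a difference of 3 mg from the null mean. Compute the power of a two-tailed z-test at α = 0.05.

SE = σ/√n = 9/√94 = 0.928. Non-centrality λ = d/SE = 3/0.928 = 3.232. Power ≈ Φ(λ - z_{α/2}) = Φ(3.232 - 1.96) = Φ(1.272) = 0.898.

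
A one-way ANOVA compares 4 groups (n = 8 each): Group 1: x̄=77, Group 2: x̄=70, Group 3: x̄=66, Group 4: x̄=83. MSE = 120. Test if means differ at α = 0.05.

Grand mean = 74.0. SS_between = 1360.0, MS_between = 453.33. F = 3.778, F_crit ≈ 2.947. Reject H₀.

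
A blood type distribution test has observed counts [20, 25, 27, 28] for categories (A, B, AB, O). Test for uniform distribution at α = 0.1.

Expected = 25 each. χ² = Σ(O-E)²/E = 1.52. df = 3, critical value = 6.251. Fail to reject H₀.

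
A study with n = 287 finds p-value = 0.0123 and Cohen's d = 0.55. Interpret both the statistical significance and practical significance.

Statistically significant (p = 0.0123 < 0.05). Cohen's d = 0.55 indicates a medium effect size. Both statistical and practical significance should be considered.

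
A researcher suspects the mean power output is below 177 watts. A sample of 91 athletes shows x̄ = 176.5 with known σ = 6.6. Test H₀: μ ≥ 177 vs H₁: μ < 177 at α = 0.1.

z = -0.723. Critical value: -1.28. Fail to reject H₀.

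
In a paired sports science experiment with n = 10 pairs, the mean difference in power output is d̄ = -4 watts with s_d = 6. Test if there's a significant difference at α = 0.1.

t = d̄/(s_d/√n) = -4/(6/√10) = -2.108. df = 9, critical t = ±1.833. Reject H₀.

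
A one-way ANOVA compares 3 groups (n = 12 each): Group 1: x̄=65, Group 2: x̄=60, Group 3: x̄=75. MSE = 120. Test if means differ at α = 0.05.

Grand mean = 66.67. SS_between = 1400.0, MS_between = 700.0. F = 5.833, F_crit ≈ 3.285. Reject H₀.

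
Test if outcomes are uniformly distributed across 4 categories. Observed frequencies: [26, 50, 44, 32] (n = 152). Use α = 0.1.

Expected = 38 each. χ² = Σ(O-E)²/E = 9.474. df = 3, critical value = 6.251. Reject H₀.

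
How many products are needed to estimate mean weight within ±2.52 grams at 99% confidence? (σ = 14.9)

n = (z*σ/E)² = (2.576×14.9/2.52)² = 232.0 → n = 232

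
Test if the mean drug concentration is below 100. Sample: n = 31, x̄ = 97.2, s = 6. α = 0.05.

t = (97.2 - 100)/(6/√31) = -2.598, df = 30. Critical t = -1.697. Reject H₀.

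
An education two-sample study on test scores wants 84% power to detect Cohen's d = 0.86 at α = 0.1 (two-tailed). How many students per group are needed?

z_{α/2} = 1.645, z_β = Φ⁻¹(0.84) = 0.994. For large effect (d = 0.86): n per group = 2(z_{α/2} + z_β)²/d² = 2(1.645 + 0.994)²/0.86² = 18.8 → 19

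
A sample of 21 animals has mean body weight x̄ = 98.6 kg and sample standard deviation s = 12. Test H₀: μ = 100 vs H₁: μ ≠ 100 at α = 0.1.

t = (x̄ - μ₀)/(s/√n) = (98.6 - 100)/(12/√21) = -0.535. df = 20, critical t = ±1.725. Fail to reject H₀.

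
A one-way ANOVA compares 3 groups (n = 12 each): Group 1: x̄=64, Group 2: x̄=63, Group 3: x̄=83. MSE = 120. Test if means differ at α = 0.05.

Grand mean = 70.0. SS_between = 3048.0, MS_between = 1524.0. F = 12.7, F_crit ≈ 3.285. Reject H₀.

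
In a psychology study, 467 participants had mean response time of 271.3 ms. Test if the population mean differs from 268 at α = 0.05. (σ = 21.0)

z = (x̄ - μ₀)/(σ/√n) = (271.3 - 268)/(21.0/√467) = 3.396. Critical value: ±1.96. Since |3.396| > 1.96, Reject H₀.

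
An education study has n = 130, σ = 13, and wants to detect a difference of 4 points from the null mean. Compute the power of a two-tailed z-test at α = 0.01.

SE = σ/√n = 13/√130 = 1.14. Non-centrality λ = d/SE = 4/1.14 = 3.508. Power ≈ Φ(λ - z_{α/2}) = Φ(3.508 - 2.576) = Φ(0.932) = 0.824.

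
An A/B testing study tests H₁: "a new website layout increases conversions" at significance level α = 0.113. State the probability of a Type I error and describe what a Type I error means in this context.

P(Type I error) = α = 0.113. A Type I error is rejecting H₀ when H₀ is actually true (false positive) — here, concluding that a new website layout increases conversions when in fact this is not the case. Consequence: rolling out a layout that doesn't actually help — wasted engineering effort.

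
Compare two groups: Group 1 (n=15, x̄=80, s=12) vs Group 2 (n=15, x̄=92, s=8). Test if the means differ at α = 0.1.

Pooled sp = 10.2. t = -3.223, df = 28. Critical t = ±1.701. Reject H₀.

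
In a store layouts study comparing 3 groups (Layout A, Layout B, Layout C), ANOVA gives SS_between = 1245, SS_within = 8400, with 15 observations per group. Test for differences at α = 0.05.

df_between = 2, df_within = 42. F = MS_between/MS_within = 622.5/200.0 = 3.112. F_crit ≈ 3.22. Fail to reject H₀.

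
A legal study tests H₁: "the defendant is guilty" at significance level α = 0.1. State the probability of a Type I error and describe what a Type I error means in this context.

P(Type I error) = α = 0.1. A Type I error is rejecting H₀ when H₀ is actually true (false positive) — here, concluding that the defendant is guilty when in fact this is not the case. Consequence: convicting an innocent person.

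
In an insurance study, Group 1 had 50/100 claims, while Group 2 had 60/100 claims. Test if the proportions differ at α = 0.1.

p̂₁ = 0.5, p̂₂ = 0.6, pooled p̂ = 0.55. z = -1.421. Critical: ±1.645. Fail to reject H₀.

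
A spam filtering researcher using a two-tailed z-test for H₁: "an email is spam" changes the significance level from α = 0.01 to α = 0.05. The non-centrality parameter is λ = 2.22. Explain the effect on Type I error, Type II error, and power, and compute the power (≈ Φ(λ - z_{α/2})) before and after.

Increasing α from 0.01 to 0.05:
• Type I error rate increases (α is the Type I rate by definition).
• Critical value moves from z_{α/2} = 2.576 to 1.96, so power = Φ(λ - z_{α/2}) goes from Φ(2.22 - 2.576) = 0.361 to Φ(2.22 - 1.96) = 0.603.
• Type II error rate β = 1 - power therefore decreases (0.639 → 0.397).
Appropriate when false negatives are costly — here, a spam email lands in the inbox.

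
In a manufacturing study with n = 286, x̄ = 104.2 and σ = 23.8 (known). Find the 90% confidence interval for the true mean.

CI = x̄ ± z*(σ/√n) = 104.2 ± 1.645(23.8/√286) = 104.2 ± 2.32 = (101.88, 106.52)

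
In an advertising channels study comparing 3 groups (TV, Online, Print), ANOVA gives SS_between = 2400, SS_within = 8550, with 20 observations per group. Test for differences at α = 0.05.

df_between = 2, df_within = 57. F = MS_between/MS_within = 1200.0/150.0 = 8.0. F_crit ≈ 3.159. Reject H₀. At least one mean differs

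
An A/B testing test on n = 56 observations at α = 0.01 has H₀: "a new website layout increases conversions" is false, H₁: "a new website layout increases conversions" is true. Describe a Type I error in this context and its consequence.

Type I error: rejecting H₀ when it is true — concluding that a new website layout increases conversions when in fact it is not. Consequence: rolling out a layout that doesn't actually help — wasted engineering effort.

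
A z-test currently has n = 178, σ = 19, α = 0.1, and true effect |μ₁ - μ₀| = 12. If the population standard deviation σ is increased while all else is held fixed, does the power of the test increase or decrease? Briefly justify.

Power decreases: a larger σ inflates the standard error σ/√n, pulling the sampling distribution under H₁ back toward the critical value.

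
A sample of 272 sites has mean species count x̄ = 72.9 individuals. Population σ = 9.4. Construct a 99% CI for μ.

CI = x̄ ± z*(σ/√n) = 72.9 ± 2.576(9.4/√272) = 72.9 ± 1.47 = (71.43, 74.37)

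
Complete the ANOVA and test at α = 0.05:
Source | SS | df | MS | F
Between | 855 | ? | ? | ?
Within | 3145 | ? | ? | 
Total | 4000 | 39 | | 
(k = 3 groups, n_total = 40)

df_between = 2, df_within = 37. MS_between = 427.5, MS_within = 85.0. F = 5.029, F_crit ≈ 3.252. Reject H₀.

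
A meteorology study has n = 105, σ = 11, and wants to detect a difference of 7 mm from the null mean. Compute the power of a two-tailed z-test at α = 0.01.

SE = σ/√n = 11/√105 = 1.073. Non-centrality λ = d/SE = 7/1.073 = 6.521. Power ≈ Φ(λ - z_{α/2}) = Φ(6.521 - 2.576) = Φ(3.945) = 1.0.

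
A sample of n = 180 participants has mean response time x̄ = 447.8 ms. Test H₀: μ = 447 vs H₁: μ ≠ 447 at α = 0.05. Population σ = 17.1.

z = (x̄ - μ₀)/(σ/√n) = (447.8 - 447)/(17.1/√180) = 0.628. Critical value: ±1.96. Since |0.628| ≤ 1.96, Fail to reject H₀.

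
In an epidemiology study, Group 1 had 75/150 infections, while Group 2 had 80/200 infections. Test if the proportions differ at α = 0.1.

p̂₁ = 0.5, p̂₂ = 0.4, pooled p̂ = 0.443. z = 1.864. Critical: ±1.645. Reject H₀.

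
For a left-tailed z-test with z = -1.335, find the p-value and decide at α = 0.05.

p = P(Z < -1.335) = Φ(-1.335) ≈ 0.0909. Since p ≥ 0.05, fail to reject H₀ (not significant) at α = 0.05.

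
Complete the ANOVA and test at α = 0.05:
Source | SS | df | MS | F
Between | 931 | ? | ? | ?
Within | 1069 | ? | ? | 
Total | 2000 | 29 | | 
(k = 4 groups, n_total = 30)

df_between = 3, df_within = 26. MS_between = 310.33, MS_within = 41.12. F = 7.548, F_crit ≈ 2.975. Reject H₀.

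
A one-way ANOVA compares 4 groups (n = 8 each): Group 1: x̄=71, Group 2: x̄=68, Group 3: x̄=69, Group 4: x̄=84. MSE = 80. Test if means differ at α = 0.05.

Grand mean = 73.0. SS_between = 1328.0, MS_between = 442.67. F = 5.533, F_crit ≈ 2.947. Reject H₀.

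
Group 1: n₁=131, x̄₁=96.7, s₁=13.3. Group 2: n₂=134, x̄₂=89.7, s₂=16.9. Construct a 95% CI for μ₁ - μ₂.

Difference = 7.0. SE = √(13.3²/131 + 16.9²/134) = 1.866. CI = (3.34, 10.66)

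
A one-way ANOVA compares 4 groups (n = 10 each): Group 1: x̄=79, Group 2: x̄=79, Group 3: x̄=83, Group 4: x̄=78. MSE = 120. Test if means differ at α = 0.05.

Grand mean = 79.75. SS_between = 147.5, MS_between = 49.17. F = 0.41, F_crit ≈ 2.866. Fail to reject H₀.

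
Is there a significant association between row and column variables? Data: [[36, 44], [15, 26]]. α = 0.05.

χ² = 0.787. df = 1, critical = 3.841. Fail to reject H₀. No evidence of dependence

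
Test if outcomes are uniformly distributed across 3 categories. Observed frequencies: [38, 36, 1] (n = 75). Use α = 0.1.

Expected = 25 each. χ² = Σ(O-E)²/E = 34.64. df = 2, critical value = 4.605. Reject H₀.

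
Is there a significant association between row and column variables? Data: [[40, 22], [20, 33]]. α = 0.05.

χ² = 8.213. df = 1, critical = 3.841. Reject H₀. Variables are dependent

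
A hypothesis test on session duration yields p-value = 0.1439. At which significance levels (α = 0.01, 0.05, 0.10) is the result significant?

p = 0.1439. Not significant at any of the given levels.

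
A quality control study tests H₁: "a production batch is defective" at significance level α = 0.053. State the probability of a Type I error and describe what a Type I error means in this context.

P(Type I error) = α = 0.053. A Type I error is rejecting H₀ when H₀ is actually true (false positive) — here, concluding that a production batch is defective when in fact this is not the case. Consequence: scrapping a good batch — wasted material and cost for no reason.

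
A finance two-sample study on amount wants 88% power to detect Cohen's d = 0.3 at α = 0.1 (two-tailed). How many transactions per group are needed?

z_{α/2} = 1.645, z_β = Φ⁻¹(0.88) = 1.175. For small effect (d = 0.3): n per group = 2(z_{α/2} + z_β)²/d² = 2(1.645 + 1.175)²/0.3² = 176.7 → 177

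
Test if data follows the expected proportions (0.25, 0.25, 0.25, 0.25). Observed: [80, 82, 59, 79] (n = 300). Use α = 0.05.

Expected: [75.0, 75.0, 75.0, 75.0]. χ² = 4.613. df = 3, critical = 7.815. Fail to reject H₀.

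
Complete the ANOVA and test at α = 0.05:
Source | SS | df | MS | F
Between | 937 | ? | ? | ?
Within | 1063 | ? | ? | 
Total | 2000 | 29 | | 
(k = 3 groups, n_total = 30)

df_between = 2, df_within = 27. MS_between = 468.5, MS_within = 39.37. F = 11.9, F_crit ≈ 3.354. Reject H₀.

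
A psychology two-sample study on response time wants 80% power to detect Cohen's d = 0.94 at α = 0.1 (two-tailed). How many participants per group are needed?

z_{α/2} = 1.645, z_β = Φ⁻¹(0.8) = 0.842. For large effect (d = 0.94): n per group = 2(z_{α/2} + z_β)²/d² = 2(1.645 + 0.842)²/0.94² = 14.0 → 14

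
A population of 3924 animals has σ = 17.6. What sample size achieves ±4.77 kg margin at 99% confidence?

Without FPC: n₀ = (2.576×17.6/4.77)² = 90.34. With FPC: n = n₀N/(n₀+N-1) = 88.3 → n = 89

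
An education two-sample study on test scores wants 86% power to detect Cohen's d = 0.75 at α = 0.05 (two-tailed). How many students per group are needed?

z_{α/2} = 1.96, z_β = Φ⁻¹(0.86) = 1.08. For medium effect (d = 0.75): n per group = 2(z_{α/2} + z_β)²/d² = 2(1.96 + 1.08)²/0.75² = 32.9 → 33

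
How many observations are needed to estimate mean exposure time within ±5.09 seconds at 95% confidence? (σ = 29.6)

n = (z*σ/E)² = (1.96×29.6/5.09)² = 129.9 → n = 130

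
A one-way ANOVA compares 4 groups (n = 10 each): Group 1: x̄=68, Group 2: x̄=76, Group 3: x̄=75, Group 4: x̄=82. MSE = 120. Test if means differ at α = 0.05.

Grand mean = 75.25. SS_between = 987.5, MS_between = 329.17. F = 2.743, F_crit ≈ 2.866. Fail to reject H₀.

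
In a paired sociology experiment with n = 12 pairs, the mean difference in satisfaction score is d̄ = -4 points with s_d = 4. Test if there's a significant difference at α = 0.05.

t = d̄/(s_d/√n) = -4/(4/√12) = -3.464. df = 11, critical t = ±2.201. Reject H₀.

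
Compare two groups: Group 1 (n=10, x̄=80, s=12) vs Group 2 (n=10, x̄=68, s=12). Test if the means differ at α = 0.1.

Pooled sp = 12.0. t = 2.236, df = 18. Critical t = ±1.734. Reject H₀.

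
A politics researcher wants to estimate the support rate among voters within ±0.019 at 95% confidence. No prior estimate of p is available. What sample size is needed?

Conservative approach: use p = 0.5 (maximizes p(1-p) = 0.25). n = z²(0.25)/E² = 1.96²×0.25/0.019² = 2660.4 → n = 2661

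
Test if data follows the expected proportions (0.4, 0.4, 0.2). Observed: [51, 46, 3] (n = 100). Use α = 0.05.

Expected: [40.0, 40.0, 20.0]. χ² = 18.375. df = 2, critical = 5.991. Reject H₀.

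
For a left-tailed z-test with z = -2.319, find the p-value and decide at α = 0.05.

p = P(Z < -2.319) = Φ(-2.319) ≈ 0.0102. Since p < 0.05, reject H₀ (significant) at α = 0.05.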